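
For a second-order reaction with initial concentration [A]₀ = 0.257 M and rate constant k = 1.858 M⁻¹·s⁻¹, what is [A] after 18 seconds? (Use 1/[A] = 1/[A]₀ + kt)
0.0268 M

1/[A] = 1/[A]₀ + k·t = 1/0.257 + (1.858)·(18) = 3.8911 + 33.4440 = 37.3351
[A] = 1/37.3351 = 0.0268 M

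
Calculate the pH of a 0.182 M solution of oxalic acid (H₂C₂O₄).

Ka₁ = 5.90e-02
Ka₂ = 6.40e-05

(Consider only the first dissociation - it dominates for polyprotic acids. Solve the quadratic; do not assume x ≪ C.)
pH = 1.11

x² + Ka₁·x − Ka₁·C = 0 with Ka₁ = 5.90e-02, C = 0.182.
x = (−Ka₁ + √(Ka₁² + 4·Ka₁·C))/2 = 7.8242e-02 M, so pH = 1.11.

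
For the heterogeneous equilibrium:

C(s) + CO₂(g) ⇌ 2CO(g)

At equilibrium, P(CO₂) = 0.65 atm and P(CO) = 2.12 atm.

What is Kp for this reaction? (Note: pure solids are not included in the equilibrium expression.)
K_p = 6.914

Solid C is excluded.
Kp = P(CO)²/P(CO₂) = (2.12)²/0.65 = 4.494/0.65 = 6.914.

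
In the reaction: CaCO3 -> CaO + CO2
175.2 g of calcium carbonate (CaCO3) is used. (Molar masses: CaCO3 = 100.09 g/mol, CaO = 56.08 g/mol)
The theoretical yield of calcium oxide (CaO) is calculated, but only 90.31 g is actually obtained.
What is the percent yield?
Moles of CaCO3 = 175.2 g ÷ 100.09 g/mol = 1.75042 mol
Mole ratio: 1 mol CaO / 1 mol CaCO3
Moles of CaO = 1.75042 × (1/1) = 1.75042 mol
Theoretical yield = 1.75042 mol × 56.08 g/mol = 98.164 g
Actual yield = 90.31 g
Percent yield = (90.31 / 98.164) × 100% = 92.0%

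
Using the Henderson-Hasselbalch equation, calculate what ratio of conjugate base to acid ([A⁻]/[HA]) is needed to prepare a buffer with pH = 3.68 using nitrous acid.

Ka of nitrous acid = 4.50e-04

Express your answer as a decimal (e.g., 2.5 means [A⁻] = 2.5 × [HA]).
[A⁻]/[HA] = 2.154

pKa = −log(4.50e-04) = 3.3468. pH = pKa + log([A⁻]/[HA]). 3.68 = 3.3468 + log(ratio). log(ratio) = 3.68 − 3.3468 = 0.3332. ratio = 10^(0.3332) = 2.154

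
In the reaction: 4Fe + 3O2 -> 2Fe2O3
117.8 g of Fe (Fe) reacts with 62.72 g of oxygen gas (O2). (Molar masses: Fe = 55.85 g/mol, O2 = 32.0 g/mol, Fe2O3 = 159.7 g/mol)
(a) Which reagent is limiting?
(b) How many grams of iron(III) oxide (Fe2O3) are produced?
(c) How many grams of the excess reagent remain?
(a) Fe, (b) 168.4 g, (c) 12.1 g

Moles of Fe = 117.8 g ÷ 55.85 g/mol = 2.10922 mol
Moles of O2 = 62.72 g ÷ 32.0 g/mol = 1.96 mol
Moles ÷ coefficient: Fe: 2.10922/4 = 0.5273, O2: 1.96/3 = 0.6533
(a) Fe has the smaller value, so Fe is the limiting reagent.
(b) Moles of Fe2O3 = 2.10922 mol Fe × (2/4) = 1.05461 mol; mass = 1.05461 mol × 159.7 g/mol = 168.4 g
(c) O2 consumed = 2.10922 × (3/4) = 1.58192 mol; remaining = 1.96 − 1.58192 = 0.378084 mol; mass = 0.378084 mol × 32.0 g/mol = 12.1 g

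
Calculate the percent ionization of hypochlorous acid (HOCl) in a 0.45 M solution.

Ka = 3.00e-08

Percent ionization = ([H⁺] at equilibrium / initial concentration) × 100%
Percent ionization = 0.0258%

Let x = [H⁺]. Ka = x²/(C - x) ⇒ x² + (3.00e-08)x - (3.00e-08)(0.45) = 0. x = 1.1617e-04. Percent = (1.1617e-04/0.45) × 100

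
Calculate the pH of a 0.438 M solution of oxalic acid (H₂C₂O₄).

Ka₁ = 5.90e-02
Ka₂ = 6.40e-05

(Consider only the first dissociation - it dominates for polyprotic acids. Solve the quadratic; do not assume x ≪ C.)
pH = 0.87

x² + Ka₁·x − Ka₁·C = 0 with Ka₁ = 5.90e-02, C = 0.438.
x = (−Ka₁ + √(Ka₁² + 4·Ka₁·C))/2 = 1.3394e-01 M, so pH = 0.87.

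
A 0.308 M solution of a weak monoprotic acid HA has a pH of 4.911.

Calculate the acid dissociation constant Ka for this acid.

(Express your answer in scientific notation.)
K_a = 4.89e-10

[H⁺] = 10^(−pH) = 10^(−4.911) = 1.227e-05 M. For HA ⇌ H⁺ + A⁻, Ka = x²/(C − x) = (1.227e-05)²/(0.308 − 1.227e-05) = 4.89e-10.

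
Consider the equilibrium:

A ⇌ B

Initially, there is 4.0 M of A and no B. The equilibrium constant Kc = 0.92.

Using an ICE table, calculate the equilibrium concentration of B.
[B] = 1.917 M

ICE: [A] = 4.0 − x, [B] = x.
Kc = x/(4.0 − x) = 0.92 ⇒ x = 0.92·4.0/(1 + 0.92) = 3.68/1.92 = 1.917.
[B] = x = 1.917 M.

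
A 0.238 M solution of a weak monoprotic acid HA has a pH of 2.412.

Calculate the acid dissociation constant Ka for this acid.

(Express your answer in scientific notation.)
K_a = 6.41e-05

[H⁺] = 10^(−pH) = 10^(−2.412) = 3.873e-03 M. For HA ⇌ H⁺ + A⁻, Ka = x²/(C − x) = (3.873e-03)²/(0.238 − 3.873e-03) = 6.41e-05.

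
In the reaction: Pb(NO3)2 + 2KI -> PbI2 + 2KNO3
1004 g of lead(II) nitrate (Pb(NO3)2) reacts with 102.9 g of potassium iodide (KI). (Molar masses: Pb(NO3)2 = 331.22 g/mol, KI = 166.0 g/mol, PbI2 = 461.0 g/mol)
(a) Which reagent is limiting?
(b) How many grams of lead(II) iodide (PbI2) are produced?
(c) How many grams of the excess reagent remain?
(a) KI, (b) 142.9 g, (c) 901.3 g

Moles of Pb(NO3)2 = 1004 g ÷ 331.22 g/mol = 3.03122 mol
Moles of KI = 102.9 g ÷ 166.0 g/mol = 0.61988 mol
Moles ÷ coefficient: Pb(NO3)2: 3.03122/1 = 3.031, KI: 0.61988/2 = 0.3099
(a) KI has the smaller value, so KI is the limiting reagent.
(b) Moles of PbI2 = 0.61988 mol KI × (1/2) = 0.30994 mol; mass = 0.30994 mol × 461.0 g/mol = 142.9 g
(c) Pb(NO3)2 consumed = 0.61988 × (1/2) = 0.30994 mol; remaining = 3.03122 − 0.30994 = 2.72128 mol; mass = 2.72128 mol × 331.22 g/mol = 901.3 g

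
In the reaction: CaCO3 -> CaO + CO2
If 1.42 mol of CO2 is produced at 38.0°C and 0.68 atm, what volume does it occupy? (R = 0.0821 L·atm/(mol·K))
T = 38.0°C + 273.15 = 311.15 K
V = nRT/P = (1.42 × 0.0821 × 311.15) / 0.68
V = 53.34 L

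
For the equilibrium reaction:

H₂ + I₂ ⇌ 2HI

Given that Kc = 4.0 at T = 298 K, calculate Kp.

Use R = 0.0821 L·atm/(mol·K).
K_p = 4.0000

Δn = (moles gaseous products) − (moles gaseous reactants) = 0
T = 298 K; RT = 0.0821 × 298 = 24.4658
Kp = Kc·(RT)^Δn = 4.0 × (24.4658)^0 = 4.0 × 1 = 4.0000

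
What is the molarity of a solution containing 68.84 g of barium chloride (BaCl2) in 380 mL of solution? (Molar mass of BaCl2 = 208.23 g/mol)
Moles of BaCl2 = 68.84 g ÷ 208.23 g/mol = 0.330596 mol
Volume = 380 mL = 0.38 L
Molarity = 0.330596 mol ÷ 0.38 L = 0.87 M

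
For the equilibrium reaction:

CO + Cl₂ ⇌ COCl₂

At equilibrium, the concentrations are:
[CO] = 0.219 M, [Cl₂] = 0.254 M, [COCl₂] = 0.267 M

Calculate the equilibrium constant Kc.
K_c = 4.7999

Kc = ([COCl₂]) / ([CO] × [Cl₂])
   = ((0.267)) / ((0.219)·(0.254))
   = 0.267 / 0.055626 = 4.7999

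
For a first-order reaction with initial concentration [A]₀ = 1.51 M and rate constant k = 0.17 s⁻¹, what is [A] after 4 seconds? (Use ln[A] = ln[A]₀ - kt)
0.7650 M

ln[A] = ln[A]₀ - k·t = ln(1.51) - (0.17)·(4) = 0.4121 - 0.6800 = -0.2679
[A] = e^(-0.2679) = 0.7650 M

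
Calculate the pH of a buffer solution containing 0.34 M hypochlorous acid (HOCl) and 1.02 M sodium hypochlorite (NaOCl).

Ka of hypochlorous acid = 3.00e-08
pH = 8.00

pKa = -log(3.00e-08) = 7.52. pH = pKa + log([A⁻]/[HA]) = 7.52 + log(1.02/0.34)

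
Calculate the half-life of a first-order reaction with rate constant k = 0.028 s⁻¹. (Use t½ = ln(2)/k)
24.76 s

t½ = ln(2)/k = 0.6931/0.028 = 24.76 s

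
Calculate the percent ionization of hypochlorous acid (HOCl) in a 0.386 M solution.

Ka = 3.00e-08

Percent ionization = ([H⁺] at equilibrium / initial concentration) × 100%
Percent ionization = 0.0279%

Let x = [H⁺]. Ka = x²/(C - x) ⇒ x² + (3.00e-08)x - (3.00e-08)(0.386) = 0. x = 1.0760e-04. Percent = (1.0760e-04/0.386) × 100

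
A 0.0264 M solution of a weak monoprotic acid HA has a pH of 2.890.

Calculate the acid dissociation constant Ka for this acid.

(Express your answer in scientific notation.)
K_a = 6.61e-05

[H⁺] = 10^(−pH) = 10^(−2.890) = 1.288e-03 M. For HA ⇌ H⁺ + A⁻, Ka = x²/(C − x) = (1.288e-03)²/(0.0264 − 1.288e-03) = 6.61e-05.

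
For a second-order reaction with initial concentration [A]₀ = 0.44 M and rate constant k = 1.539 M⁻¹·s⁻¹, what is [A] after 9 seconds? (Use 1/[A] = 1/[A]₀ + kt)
0.0620 M

1/[A] = 1/[A]₀ + k·t = 1/0.44 + (1.539)·(9) = 2.2727 + 13.8510 = 16.1237
[A] = 1/16.1237 = 0.0620 M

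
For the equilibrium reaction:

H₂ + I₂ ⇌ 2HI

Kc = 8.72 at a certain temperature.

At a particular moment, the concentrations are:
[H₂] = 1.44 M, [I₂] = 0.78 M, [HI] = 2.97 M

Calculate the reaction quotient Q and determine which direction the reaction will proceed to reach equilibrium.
Q = 7.853, Q < K, reaction proceeds forward (toward products)

Q = ([HI]^2) / ([H₂] × [I₂])
  = ((2.97)^2) / ((1.44)·(0.78)) = 8.8209/1.1232 = 7.853
Since Q = 7.853 < Kc = 8.72, the reaction proceeds forward (toward products) to reach equilibrium.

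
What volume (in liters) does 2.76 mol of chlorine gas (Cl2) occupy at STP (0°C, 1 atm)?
At STP, 1 mol of gas occupies 22.4 L
Volume = 2.76 mol × 22.4 L/mol = 61.82 L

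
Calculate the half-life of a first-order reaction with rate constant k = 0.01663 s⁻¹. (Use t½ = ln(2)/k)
41.68 s

t½ = ln(2)/k = 0.6931/0.01663 = 41.68 s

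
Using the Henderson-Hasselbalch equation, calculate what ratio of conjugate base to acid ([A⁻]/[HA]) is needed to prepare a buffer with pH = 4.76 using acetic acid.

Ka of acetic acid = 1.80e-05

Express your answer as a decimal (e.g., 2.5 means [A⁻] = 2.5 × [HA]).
[A⁻]/[HA] = 1.036

pKa = −log(1.80e-05) = 4.7447. pH = pKa + log([A⁻]/[HA]). 4.76 = 4.7447 + log(ratio). log(ratio) = 4.76 − 4.7447 = 0.0153. ratio = 10^(0.0153) = 1.036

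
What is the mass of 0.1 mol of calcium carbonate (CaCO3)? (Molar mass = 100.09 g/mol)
Mass = 0.1 mol × 100.09 g/mol = 10.01 g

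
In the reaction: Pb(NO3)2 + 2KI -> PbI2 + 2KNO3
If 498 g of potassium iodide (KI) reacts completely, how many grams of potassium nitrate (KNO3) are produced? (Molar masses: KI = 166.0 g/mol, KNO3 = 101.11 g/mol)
Moles of KI = 498 g ÷ 166.0 g/mol = 3 mol
Mole ratio: 2 mol KNO3 / 2 mol KI
Moles of KNO3 = 3 × (2/2) = 3 mol
Mass of KNO3 = 3 mol × 101.11 g/mol = 303.3 g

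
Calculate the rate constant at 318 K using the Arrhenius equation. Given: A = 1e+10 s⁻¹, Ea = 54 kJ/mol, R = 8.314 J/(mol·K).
1.35e+01 s⁻¹

k = A·exp(-Ea/(R·T)) = 1e+10·exp(-54000/(8.314·318)) = 1e+10·exp(-20.4247) = 1e+10·1.3479e-09 = 1.35e+01 s⁻¹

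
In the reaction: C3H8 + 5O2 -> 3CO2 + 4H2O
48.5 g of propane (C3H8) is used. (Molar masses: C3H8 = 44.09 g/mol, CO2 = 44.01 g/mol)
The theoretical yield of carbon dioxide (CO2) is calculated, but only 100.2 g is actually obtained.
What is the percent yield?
Moles of C3H8 = 48.5 g ÷ 44.09 g/mol = 1.10002 mol
Mole ratio: 3 mol CO2 / 1 mol C3H8
Moles of CO2 = 1.10002 × (3/1) = 3.30007 mol
Theoretical yield = 3.30007 mol × 44.01 g/mol = 145.24 g
Actual yield = 100.2 g
Percent yield = (100.2 / 145.24) × 100% = 69.0%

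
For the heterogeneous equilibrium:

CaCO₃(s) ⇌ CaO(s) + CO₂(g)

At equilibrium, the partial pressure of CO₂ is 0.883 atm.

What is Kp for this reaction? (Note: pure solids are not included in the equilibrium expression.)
K_p = 0.883

Solids (CaCO₃, CaO) have activity 1 and are excluded.
Kp = P(CO₂) = 0.883.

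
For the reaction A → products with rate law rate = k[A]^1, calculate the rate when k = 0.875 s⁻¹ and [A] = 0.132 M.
0.1155 M/s

rate = k·[A]^1 = 0.875·(0.132)^1 = 0.875·0.132 = 0.1155 M/s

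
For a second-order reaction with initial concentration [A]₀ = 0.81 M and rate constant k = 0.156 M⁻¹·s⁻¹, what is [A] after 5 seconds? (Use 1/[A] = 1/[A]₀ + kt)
0.4964 M

1/[A] = 1/[A]₀ + k·t = 1/0.81 + (0.156)·(5) = 1.2346 + 0.7800 = 2.0146
[A] = 1/2.0146 = 0.4964 M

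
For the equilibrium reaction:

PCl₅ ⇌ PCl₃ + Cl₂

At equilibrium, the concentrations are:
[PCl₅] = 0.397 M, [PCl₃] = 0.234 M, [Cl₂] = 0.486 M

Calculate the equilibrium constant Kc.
K_c = 0.2865

Kc = ([PCl₃] × [Cl₂]) / ([PCl₅])
   = ((0.234)·(0.486)) / ((0.397))
   = 0.11372 / 0.397 = 0.2865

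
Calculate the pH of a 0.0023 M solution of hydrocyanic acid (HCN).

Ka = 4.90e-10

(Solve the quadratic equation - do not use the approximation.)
pH = 5.97

x² + Ka×x - Ka×C = 0. Using quadratic formula: [H⁺] = 1.0614e-06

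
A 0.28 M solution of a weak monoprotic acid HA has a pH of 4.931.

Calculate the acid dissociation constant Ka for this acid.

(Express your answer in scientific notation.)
K_a = 4.91e-10

[H⁺] = 10^(−pH) = 10^(−4.931) = 1.172e-05 M. For HA ⇌ H⁺ + A⁻, Ka = x²/(C − x) = (1.172e-05)²/(0.28 − 1.172e-05) = 4.91e-10.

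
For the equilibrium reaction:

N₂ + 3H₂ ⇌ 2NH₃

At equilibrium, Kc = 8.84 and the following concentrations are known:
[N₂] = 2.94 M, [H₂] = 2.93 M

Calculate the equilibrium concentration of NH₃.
[NH₃] = 25.5683 M

Kc = ([NH₃]^2) / ([N₂] × [H₂]^3) = 8.84
[NH₃]^2 = Kc · (reactant terms)/(other product terms) = 8.84 · 73.952 / 1 = 653.74
[NH₃] = (653.74)^(1/2) = 25.5683 M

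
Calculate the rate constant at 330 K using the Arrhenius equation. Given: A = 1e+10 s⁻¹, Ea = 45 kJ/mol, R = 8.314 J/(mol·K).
7.53e+02 s⁻¹

k = A·exp(-Ea/(R·T)) = 1e+10·exp(-45000/(8.314·330)) = 1e+10·exp(-16.4017) = 1e+10·7.5307e-08 = 7.53e+02 s⁻¹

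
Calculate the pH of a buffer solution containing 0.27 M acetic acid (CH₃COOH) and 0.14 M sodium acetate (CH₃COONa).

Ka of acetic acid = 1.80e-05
pH = 4.46

pKa = -log(1.80e-05) = 4.74. pH = pKa + log([A⁻]/[HA]) = 4.74 + log(0.14/0.27)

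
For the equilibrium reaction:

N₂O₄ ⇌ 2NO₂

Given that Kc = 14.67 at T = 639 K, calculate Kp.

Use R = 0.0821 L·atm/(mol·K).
K_p = 769.6161

Δn = (moles gaseous products) − (moles gaseous reactants) = 1
T = 639 K; RT = 0.0821 × 639 = 52.4619
Kp = Kc·(RT)^Δn = 14.67 × (52.4619)^1 = 14.67 × 52.4619 = 769.6161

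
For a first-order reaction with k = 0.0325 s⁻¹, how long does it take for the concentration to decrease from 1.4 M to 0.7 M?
21.33 s

From ln[A] = ln[A]₀ - k·t: t = ln([A]₀/[A])/k = ln(1.4/0.7)/0.0325 = ln(2.0000)/0.0325 = 0.6931/0.0325 = 21.33 s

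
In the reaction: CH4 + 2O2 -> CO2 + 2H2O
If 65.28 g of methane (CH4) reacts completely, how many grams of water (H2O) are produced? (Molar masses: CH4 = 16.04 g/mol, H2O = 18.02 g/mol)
Moles of CH4 = 65.28 g ÷ 16.04 g/mol = 4.06983 mol
Mole ratio: 2 mol H2O / 1 mol CH4
Moles of H2O = 4.06983 × (2/1) = 8.13965 mol
Mass of H2O = 8.13965 mol × 18.02 g/mol = 146.7 g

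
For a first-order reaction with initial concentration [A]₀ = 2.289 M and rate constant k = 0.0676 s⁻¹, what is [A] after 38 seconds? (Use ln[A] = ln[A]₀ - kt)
0.1754 M

ln[A] = ln[A]₀ - k·t = ln(2.289) - (0.0676)·(38) = 0.8281 - 2.5688 = -1.7407
[A] = e^(-1.7407) = 0.1754 M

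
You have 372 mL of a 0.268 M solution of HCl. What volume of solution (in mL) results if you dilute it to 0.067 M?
Using M₁V₁ = M₂V₂:
0.268 × 372 = 0.067 × V₂
V₂ = (0.268 × 372) / 0.067 = 1488 mL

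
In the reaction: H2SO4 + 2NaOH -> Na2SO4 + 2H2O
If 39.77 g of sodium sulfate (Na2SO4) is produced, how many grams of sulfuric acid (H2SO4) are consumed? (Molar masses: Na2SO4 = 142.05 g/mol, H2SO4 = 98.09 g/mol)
Moles of Na2SO4 = 39.77 g ÷ 142.05 g/mol = 0.279972 mol
Mole ratio: 1 mol H2SO4 / 1 mol Na2SO4
Moles of H2SO4 = 0.279972 × (1/1) = 0.279972 mol
Mass of H2SO4 = 0.279972 mol × 98.09 g/mol = 27.46 g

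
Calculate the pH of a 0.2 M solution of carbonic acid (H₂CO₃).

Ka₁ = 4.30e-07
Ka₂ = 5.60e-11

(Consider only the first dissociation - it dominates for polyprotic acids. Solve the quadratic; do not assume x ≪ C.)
pH = 3.53

x² + Ka₁·x − Ka₁·C = 0 with Ka₁ = 4.30e-07, C = 0.2.
x = (−Ka₁ + √(Ka₁² + 4·Ka₁·C))/2 = 2.9304e-04 M, so pH = 3.53.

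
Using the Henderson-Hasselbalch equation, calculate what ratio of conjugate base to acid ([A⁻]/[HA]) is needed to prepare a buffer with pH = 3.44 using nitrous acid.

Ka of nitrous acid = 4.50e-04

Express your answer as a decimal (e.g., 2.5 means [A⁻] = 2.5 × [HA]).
[A⁻]/[HA] = 1.239

pKa = −log(4.50e-04) = 3.3468. pH = pKa + log([A⁻]/[HA]). 3.44 = 3.3468 + log(ratio). log(ratio) = 3.44 − 3.3468 = 0.0932. ratio = 10^(0.0932) = 1.239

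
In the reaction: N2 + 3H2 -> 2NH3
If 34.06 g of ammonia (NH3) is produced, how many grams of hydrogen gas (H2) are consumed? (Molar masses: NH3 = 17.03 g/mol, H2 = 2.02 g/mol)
Moles of NH3 = 34.06 g ÷ 17.03 g/mol = 2 mol
Mole ratio: 3 mol H2 / 2 mol NH3
Moles of H2 = 2 × (3/2) = 3 mol
Mass of H2 = 3 mol × 2.02 g/mol = 6.06 g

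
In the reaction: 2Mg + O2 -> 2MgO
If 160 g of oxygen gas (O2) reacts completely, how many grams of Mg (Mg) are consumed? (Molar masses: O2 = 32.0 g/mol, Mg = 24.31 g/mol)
Moles of O2 = 160 g ÷ 32.0 g/mol = 5 mol
Mole ratio: 2 mol Mg / 1 mol O2
Moles of Mg = 5 × (2/1) = 10 mol
Mass of Mg = 10 mol × 24.31 g/mol = 243.1 g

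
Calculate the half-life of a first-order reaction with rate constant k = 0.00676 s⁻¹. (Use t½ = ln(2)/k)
102.54 s

t½ = ln(2)/k = 0.6931/0.00676 = 102.54 s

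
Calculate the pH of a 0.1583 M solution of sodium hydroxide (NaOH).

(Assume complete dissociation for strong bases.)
pH = 13.20

[OH⁻] = 0.1583 M for strong base. pOH = -log[OH⁻] = 0.80, pH = 14 - pOH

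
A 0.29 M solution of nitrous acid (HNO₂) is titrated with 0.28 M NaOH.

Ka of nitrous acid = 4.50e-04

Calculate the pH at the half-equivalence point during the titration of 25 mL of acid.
pH = pKa = 3.35

At the half-equivalence point, [HA] = [A⁻], so by Henderson–Hasselbalch pH = pKa + log(1) = pKa.
pKa = −log(4.50e-04) = 3.35.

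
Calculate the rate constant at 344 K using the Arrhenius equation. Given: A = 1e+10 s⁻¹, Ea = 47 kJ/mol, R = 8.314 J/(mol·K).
7.30e+02 s⁻¹

k = A·exp(-Ea/(R·T)) = 1e+10·exp(-47000/(8.314·344)) = 1e+10·exp(-16.4335) = 1e+10·7.2951e-08 = 7.30e+02 s⁻¹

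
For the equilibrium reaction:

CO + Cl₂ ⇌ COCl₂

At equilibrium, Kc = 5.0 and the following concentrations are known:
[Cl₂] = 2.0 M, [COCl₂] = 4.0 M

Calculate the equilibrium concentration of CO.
[CO] = 0.4000 M

Kc = ([COCl₂]) / ([CO] × [Cl₂]) = 5.0
[CO]^1 = (product terms)/(Kc · other reactant terms) = 4 / (5.0 · 2) = 0.4
[CO] = 0.4000 M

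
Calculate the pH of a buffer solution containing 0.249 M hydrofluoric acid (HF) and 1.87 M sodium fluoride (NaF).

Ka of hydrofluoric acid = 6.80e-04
pH = 4.04

pKa = -log(6.80e-04) = 3.17. pH = pKa + log([A⁻]/[HA]) = 3.17 + log(1.87/0.249)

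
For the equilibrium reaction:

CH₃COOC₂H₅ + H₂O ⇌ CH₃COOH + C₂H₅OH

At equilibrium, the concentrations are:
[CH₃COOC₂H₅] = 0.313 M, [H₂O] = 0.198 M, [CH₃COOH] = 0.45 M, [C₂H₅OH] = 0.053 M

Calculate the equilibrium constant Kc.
K_c = 0.3848

Kc = ([CH₃COOH] × [C₂H₅OH]) / ([CH₃COOC₂H₅] × [H₂O])
   = ((0.45)·(0.053)) / ((0.313)·(0.198))
   = 0.02385 / 0.061974 = 0.3848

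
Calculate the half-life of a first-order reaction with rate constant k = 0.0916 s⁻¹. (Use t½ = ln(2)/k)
7.57 s

t½ = ln(2)/k = 0.6931/0.0916 = 7.57 s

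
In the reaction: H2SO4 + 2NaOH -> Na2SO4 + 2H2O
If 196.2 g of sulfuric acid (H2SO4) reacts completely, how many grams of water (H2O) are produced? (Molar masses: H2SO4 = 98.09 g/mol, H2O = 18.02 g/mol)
Moles of H2SO4 = 196.2 g ÷ 98.09 g/mol = 2.0002 mol
Mole ratio: 2 mol H2O / 1 mol H2SO4
Moles of H2O = 2.0002 × (2/1) = 4.00041 mol
Mass of H2O = 4.00041 mol × 18.02 g/mol = 72.09 g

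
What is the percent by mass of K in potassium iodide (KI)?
Mass of K in formula = 39.1 × 1 = 39.1 g/mol
Molar mass = 166.0 g/mol
% K = (39.1/166.0) × 100% = 23.55%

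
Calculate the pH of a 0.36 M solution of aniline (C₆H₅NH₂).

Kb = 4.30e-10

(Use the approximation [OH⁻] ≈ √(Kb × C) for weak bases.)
pH = 9.09

[OH⁻] = √(Kb × C) = √(4.30e-10 × 0.36) = 1.2442e-05. pOH = 4.91, pH = 14 - pOH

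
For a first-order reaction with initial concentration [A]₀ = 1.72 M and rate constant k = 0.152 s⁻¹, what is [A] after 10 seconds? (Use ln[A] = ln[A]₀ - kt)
0.3762 M

ln[A] = ln[A]₀ - k·t = ln(1.72) - (0.152)·(10) = 0.5423 - 1.5200 = -0.9777
[A] = e^(-0.9777) = 0.3762 M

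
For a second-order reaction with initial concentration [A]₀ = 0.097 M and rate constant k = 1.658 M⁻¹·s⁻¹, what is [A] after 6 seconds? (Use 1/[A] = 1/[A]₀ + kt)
0.0494 M

1/[A] = 1/[A]₀ + k·t = 1/0.097 + (1.658)·(6) = 10.3093 + 9.9480 = 20.2573
[A] = 1/20.2573 = 0.0494 M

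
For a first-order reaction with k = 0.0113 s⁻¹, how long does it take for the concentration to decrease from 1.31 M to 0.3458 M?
117.87 s

From ln[A] = ln[A]₀ - k·t: t = ln([A]₀/[A])/k = ln(1.31/0.3458)/0.0113 = ln(3.7883)/0.0113 = 1.3319/0.0113 = 117.87 s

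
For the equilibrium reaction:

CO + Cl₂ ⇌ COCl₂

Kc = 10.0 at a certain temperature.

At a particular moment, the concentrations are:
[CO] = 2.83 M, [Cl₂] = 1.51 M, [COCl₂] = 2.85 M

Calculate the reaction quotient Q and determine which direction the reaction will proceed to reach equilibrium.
Q = 0.667, Q < K, reaction proceeds forward (toward products)

Q = ([COCl₂]) / ([CO] × [Cl₂])
  = ((2.85)) / ((2.83)·(1.51)) = 2.85/4.2733 = 0.6669
Since Q = 0.6669 < Kc = 10.0, the reaction proceeds forward (toward products) to reach equilibrium.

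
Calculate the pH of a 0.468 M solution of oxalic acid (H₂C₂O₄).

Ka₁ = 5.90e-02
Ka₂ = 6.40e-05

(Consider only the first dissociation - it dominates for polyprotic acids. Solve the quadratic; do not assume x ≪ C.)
pH = 0.86

x² + Ka₁·x − Ka₁·C = 0 with Ka₁ = 5.90e-02, C = 0.468.
x = (−Ka₁ + √(Ka₁² + 4·Ka₁·C))/2 = 1.3927e-01 M, so pH = 0.86.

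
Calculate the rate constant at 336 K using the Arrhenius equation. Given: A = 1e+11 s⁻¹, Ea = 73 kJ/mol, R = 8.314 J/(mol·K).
4.48e-01 s⁻¹

k = A·exp(-Ea/(R·T)) = 1e+11·exp(-73000/(8.314·336)) = 1e+11·exp(-26.1321) = 1e+11·4.4771e-12 = 4.48e-01 s⁻¹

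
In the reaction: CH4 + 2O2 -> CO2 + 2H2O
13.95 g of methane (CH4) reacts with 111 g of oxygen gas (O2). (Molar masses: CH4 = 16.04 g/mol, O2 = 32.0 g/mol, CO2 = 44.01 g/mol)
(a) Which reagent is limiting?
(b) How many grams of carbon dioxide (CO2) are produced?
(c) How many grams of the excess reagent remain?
(a) CH4, (b) 38.28 g, (c) 55.34 g

Moles of CH4 = 13.95 g ÷ 16.04 g/mol = 0.869701 mol
Moles of O2 = 111 g ÷ 32.0 g/mol = 3.46875 mol
Moles ÷ coefficient: CH4: 0.869701/1 = 0.8697, O2: 3.46875/2 = 1.734
(a) CH4 has the smaller value, so CH4 is the limiting reagent.
(b) Moles of CO2 = 0.869701 mol CH4 × (1/1) = 0.869701 mol; mass = 0.869701 mol × 44.01 g/mol = 38.28 g
(c) O2 consumed = 0.869701 × (2/1) = 1.7394 mol; remaining = 3.46875 − 1.7394 = 1.72935 mol; mass = 1.72935 mol × 32.0 g/mol = 55.34 g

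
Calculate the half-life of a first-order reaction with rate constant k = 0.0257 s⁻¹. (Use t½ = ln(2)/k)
26.97 s

t½ = ln(2)/k = 0.6931/0.0257 = 26.97 s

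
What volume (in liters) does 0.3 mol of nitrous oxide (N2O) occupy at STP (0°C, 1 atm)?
At STP, 1 mol of gas occupies 22.4 L
Volume = 0.3 mol × 22.4 L/mol = 6.72 L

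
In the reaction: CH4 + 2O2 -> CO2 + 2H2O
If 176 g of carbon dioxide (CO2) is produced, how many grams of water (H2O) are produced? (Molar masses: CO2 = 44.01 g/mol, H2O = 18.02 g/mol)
Moles of CO2 = 176 g ÷ 44.01 g/mol = 3.99909 mol
Mole ratio: 2 mol H2O / 1 mol CO2
Moles of H2O = 3.99909 × (2/1) = 7.99818 mol
Mass of H2O = 7.99818 mol × 18.02 g/mol = 144.1 g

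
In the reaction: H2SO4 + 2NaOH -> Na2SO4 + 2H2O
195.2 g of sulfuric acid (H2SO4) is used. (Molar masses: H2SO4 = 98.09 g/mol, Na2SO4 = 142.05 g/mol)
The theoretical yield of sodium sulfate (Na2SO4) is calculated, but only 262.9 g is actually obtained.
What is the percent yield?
Moles of H2SO4 = 195.2 g ÷ 98.09 g/mol = 1.99001 mol
Mole ratio: 1 mol Na2SO4 / 1 mol H2SO4
Moles of Na2SO4 = 1.99001 × (1/1) = 1.99001 mol
Theoretical yield = 1.99001 mol × 142.05 g/mol = 282.68 g
Actual yield = 262.9 g
Percent yield = (262.9 / 282.68) × 100% = 93.0%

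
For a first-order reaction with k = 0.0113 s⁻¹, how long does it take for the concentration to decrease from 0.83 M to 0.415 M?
61.34 s

From ln[A] = ln[A]₀ - k·t: t = ln([A]₀/[A])/k = ln(0.83/0.415)/0.0113 = ln(2.0000)/0.0113 = 0.6931/0.0113 = 61.34 s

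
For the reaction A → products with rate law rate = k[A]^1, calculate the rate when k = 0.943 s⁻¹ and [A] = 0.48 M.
0.4526 M/s

rate = k·[A]^1 = 0.943·(0.48)^1 = 0.943·0.48 = 0.4526 M/s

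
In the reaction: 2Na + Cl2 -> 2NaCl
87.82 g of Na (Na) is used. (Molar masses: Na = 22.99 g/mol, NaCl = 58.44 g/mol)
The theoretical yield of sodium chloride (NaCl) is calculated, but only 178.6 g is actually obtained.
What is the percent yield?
Moles of Na = 87.82 g ÷ 22.99 g/mol = 3.81992 mol
Mole ratio: 2 mol NaCl / 2 mol Na
Moles of NaCl = 3.81992 × (2/2) = 3.81992 mol
Theoretical yield = 3.81992 mol × 58.44 g/mol = 223.24 g
Actual yield = 178.6 g
Percent yield = (178.6 / 223.24) × 100% = 80.0%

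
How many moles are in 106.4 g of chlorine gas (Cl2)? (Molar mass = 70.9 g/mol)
Moles = 106.4 g ÷ 70.9 g/mol = 1.501 mol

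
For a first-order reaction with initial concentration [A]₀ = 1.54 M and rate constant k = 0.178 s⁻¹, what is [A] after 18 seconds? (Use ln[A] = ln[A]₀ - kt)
0.0625 M

ln[A] = ln[A]₀ - k·t = ln(1.54) - (0.178)·(18) = 0.4318 - 3.2040 = -2.7722
[A] = e^(-2.7722) = 0.0625 M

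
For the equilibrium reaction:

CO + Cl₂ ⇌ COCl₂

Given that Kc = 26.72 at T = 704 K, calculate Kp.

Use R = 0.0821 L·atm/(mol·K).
K_p = 0.4623

Δn = (moles gaseous products) − (moles gaseous reactants) = -1
T = 704 K; RT = 0.0821 × 704 = 57.7984
Kp = Kc·(RT)^Δn = 26.72 × (57.7984)^-1 = 26.72 × 0.0173015 = 0.4623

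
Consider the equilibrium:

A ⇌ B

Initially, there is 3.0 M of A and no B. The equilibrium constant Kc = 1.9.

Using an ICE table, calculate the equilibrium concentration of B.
[B] = 1.966 M

ICE: [A] = 3.0 − x, [B] = x.
Kc = x/(3.0 − x) = 1.9 ⇒ x = 1.9·3.0/(1 + 1.9) = 5.7/2.9 = 1.966.
[B] = x = 1.966 M.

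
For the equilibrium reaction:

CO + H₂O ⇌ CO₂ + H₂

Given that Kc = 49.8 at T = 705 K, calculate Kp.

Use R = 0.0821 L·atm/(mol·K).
K_p = 49.8000

Δn = (moles gaseous products) − (moles gaseous reactants) = 0
T = 705 K; RT = 0.0821 × 705 = 57.8805
Kp = Kc·(RT)^Δn = 49.8 × (57.8805)^0 = 49.8 × 1 = 49.8000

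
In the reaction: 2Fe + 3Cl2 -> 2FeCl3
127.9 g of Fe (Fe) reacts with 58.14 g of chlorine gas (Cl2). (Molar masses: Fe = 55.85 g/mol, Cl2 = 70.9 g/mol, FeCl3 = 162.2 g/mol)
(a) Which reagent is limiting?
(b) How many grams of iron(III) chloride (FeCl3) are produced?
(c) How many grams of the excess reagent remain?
(a) Cl2, (b) 88.67 g, (c) 97.37 g

Moles of Fe = 127.9 g ÷ 55.85 g/mol = 2.29006 mol
Moles of Cl2 = 58.14 g ÷ 70.9 g/mol = 0.820028 mol
Moles ÷ coefficient: Fe: 2.29006/2 = 1.145, Cl2: 0.820028/3 = 0.2733
(a) Cl2 has the smaller value, so Cl2 is the limiting reagent.
(b) Moles of FeCl3 = 0.820028 mol Cl2 × (2/3) = 0.546685 mol; mass = 0.546685 mol × 162.2 g/mol = 88.67 g
(c) Fe consumed = 0.820028 × (2/3) = 0.546685 mol; remaining = 2.29006 − 0.546685 = 1.74338 mol; mass = 1.74338 mol × 55.85 g/mol = 97.37 g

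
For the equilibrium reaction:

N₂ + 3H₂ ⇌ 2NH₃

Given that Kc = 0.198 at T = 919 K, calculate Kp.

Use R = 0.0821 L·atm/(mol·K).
K_p = 3.48e-05

Δn = (moles gaseous products) − (moles gaseous reactants) = -2
T = 919 K; RT = 0.0821 × 919 = 75.4499
Kp = Kc·(RT)^Δn = 0.198 × (75.4499)^-2 = 0.198 × 0.000175664 = 3.48e-05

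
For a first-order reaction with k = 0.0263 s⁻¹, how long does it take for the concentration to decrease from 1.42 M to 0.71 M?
26.36 s

From ln[A] = ln[A]₀ - k·t: t = ln([A]₀/[A])/k = ln(1.42/0.71)/0.0263 = ln(2.0000)/0.0263 = 0.6931/0.0263 = 26.36 s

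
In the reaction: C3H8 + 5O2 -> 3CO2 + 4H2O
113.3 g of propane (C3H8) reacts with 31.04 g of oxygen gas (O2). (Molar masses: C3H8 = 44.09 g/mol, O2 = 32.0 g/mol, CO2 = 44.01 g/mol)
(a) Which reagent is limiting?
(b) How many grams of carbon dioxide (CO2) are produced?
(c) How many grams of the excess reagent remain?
(a) O2, (b) 25.61 g, (c) 104.7 g

Moles of C3H8 = 113.3 g ÷ 44.09 g/mol = 2.56974 mol
Moles of O2 = 31.04 g ÷ 32.0 g/mol = 0.97 mol
Moles ÷ coefficient: C3H8: 2.56974/1 = 2.57, O2: 0.97/5 = 0.194
(a) O2 has the smaller value, so O2 is the limiting reagent.
(b) Moles of CO2 = 0.97 mol O2 × (3/5) = 0.582 mol; mass = 0.582 mol × 44.01 g/mol = 25.61 g
(c) C3H8 consumed = 0.97 × (1/5) = 0.194 mol; remaining = 2.56974 − 0.194 = 2.37574 mol; mass = 2.37574 mol × 44.09 g/mol = 104.7 g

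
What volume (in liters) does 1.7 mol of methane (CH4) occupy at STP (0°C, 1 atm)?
At STP, 1 mol of gas occupies 22.4 L
Volume = 1.7 mol × 22.4 L/mol = 38.08 L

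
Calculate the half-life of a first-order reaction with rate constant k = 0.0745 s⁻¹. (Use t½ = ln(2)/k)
9.30 s

t½ = ln(2)/k = 0.6931/0.0745 = 9.30 s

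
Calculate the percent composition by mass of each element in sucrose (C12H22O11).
C: 42.10%, H: 6.48%, O: 51.42%

Molar mass of C12H22O11 = 342.3 g/mol
% C = (12 × 12.01) / 342.3 × 100% = 144.12 / 342.3 × 100% = 42.10%
% H = (22 × 1.008) / 342.3 × 100% = 22.176 / 342.3 × 100% = 6.48%
% O = (11 × 16.0) / 342.3 × 100% = 176 / 342.3 × 100% = 51.42%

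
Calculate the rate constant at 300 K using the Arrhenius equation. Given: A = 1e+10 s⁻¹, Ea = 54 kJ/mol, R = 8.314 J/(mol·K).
3.96e+00 s⁻¹

k = A·exp(-Ea/(R·T)) = 1e+10·exp(-54000/(8.314·300)) = 1e+10·exp(-21.6502) = 1e+10·3.9575e-10 = 3.96e+00 s⁻¹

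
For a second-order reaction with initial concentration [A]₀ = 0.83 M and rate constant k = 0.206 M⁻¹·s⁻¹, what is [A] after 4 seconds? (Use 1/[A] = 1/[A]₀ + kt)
0.4929 M

1/[A] = 1/[A]₀ + k·t = 1/0.83 + (0.206)·(4) = 1.2048 + 0.8240 = 2.0288
[A] = 1/2.0288 = 0.4929 M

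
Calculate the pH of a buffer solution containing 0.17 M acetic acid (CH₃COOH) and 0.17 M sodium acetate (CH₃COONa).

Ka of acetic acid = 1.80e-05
pH = 4.74

pKa = -log(1.80e-05) = 4.74. pH = pKa + log([A⁻]/[HA]) = 4.74 + log(0.17/0.17)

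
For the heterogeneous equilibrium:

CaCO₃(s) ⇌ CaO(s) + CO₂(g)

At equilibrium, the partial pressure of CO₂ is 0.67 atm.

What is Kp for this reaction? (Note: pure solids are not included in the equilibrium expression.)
K_p = 0.67

Solids (CaCO₃, CaO) have activity 1 and are excluded.
Kp = P(CO₂) = 0.67.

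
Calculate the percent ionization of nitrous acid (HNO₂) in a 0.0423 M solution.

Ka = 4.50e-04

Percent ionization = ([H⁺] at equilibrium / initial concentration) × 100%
Percent ionization = 9.8%

Let x = [H⁺]. Ka = x²/(C - x) ⇒ x² + (4.50e-04)x - (4.50e-04)(0.0423) = 0. x = 4.1437e-03. Percent = (4.1437e-03/0.0423) × 100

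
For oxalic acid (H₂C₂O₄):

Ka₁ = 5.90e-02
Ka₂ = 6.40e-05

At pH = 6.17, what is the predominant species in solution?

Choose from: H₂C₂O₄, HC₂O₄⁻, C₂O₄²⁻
C₂O₄²⁻

pKa1 = 1.23, pKa2 = 4.19. Each pKa is the crossover between adjacent species; pH = 6.17 lies in the region where C₂O₄²⁻ predominates.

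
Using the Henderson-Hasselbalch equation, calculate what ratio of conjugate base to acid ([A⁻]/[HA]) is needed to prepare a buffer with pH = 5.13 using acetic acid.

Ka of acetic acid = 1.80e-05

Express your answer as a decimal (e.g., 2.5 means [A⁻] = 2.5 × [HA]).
[A⁻]/[HA] = 2.428

pKa = −log(1.80e-05) = 4.7447. pH = pKa + log([A⁻]/[HA]). 5.13 = 4.7447 + log(ratio). log(ratio) = 5.13 − 4.7447 = 0.3853. ratio = 10^(0.3853) = 2.428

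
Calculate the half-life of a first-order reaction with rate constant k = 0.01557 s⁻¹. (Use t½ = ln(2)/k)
44.52 s

t½ = ln(2)/k = 0.6931/0.01557 = 44.52 s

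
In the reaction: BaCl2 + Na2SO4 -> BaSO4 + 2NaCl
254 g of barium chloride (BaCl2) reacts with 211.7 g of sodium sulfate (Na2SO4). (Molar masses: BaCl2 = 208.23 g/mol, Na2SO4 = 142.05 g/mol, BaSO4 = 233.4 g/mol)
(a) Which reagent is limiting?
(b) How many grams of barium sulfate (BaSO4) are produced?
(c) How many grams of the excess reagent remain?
(a) BaCl2, (b) 284.7 g, (c) 38.43 g

Moles of BaCl2 = 254 g ÷ 208.23 g/mol = 1.21981 mol
Moles of Na2SO4 = 211.7 g ÷ 142.05 g/mol = 1.49032 mol
Moles ÷ coefficient: BaCl2: 1.21981/1 = 1.22, Na2SO4: 1.49032/1 = 1.49
(a) BaCl2 has the smaller value, so BaCl2 is the limiting reagent.
(b) Moles of BaSO4 = 1.21981 mol BaCl2 × (1/1) = 1.21981 mol; mass = 1.21981 mol × 233.4 g/mol = 284.7 g
(c) Na2SO4 consumed = 1.21981 × (1/1) = 1.21981 mol; remaining = 1.49032 − 1.21981 = 0.270515 mol; mass = 0.270515 mol × 142.05 g/mol = 38.43 g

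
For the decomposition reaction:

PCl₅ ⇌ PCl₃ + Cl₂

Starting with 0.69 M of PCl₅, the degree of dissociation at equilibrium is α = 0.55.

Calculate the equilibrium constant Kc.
K_c = 0.4638

x = α·[A]₀ = 0.55 × 0.69 = 0.3795 M dissociated.
At eq: [PCl₅] = 0.69 − 0.3795 = 0.3105 M; [PCl₃] = [Cl₂] = x = 0.3795 M.
Kc = [PCl₃][Cl₂]/[PCl₅] = (0.3795)²/0.3105 = 0.4638.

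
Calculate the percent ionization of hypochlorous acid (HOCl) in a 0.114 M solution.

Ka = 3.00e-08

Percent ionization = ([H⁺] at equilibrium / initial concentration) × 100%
Percent ionization = 0.0513%

Let x = [H⁺]. Ka = x²/(C - x) ⇒ x² + (3.00e-08)x - (3.00e-08)(0.114) = 0. x = 5.8466e-05. Percent = (5.8466e-05/0.114) × 100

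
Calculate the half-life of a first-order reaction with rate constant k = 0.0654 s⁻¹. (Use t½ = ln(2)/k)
10.60 s

t½ = ln(2)/k = 0.6931/0.0654 = 10.60 s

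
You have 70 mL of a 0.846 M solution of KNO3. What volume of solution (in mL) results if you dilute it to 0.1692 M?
Using M₁V₁ = M₂V₂:
0.846 × 70 = 0.1692 × V₂
V₂ = (0.846 × 70) / 0.1692 = 350 mL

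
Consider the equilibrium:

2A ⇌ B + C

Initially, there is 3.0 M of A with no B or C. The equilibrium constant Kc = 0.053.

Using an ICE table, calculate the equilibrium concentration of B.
[B] = 0.473 M

ICE: [A] = 3.0 − 2x, [B] = [C] = x.
Kc = x²/(3.0 − 2x)² = 0.053 ⇒ √Kc = x/(3.0 − 2x).
x = √0.053·3.0/(1 + 2√0.053) = 0.23022·3.0/1.4604 = 0.47291.
[B] = x = 0.473 M.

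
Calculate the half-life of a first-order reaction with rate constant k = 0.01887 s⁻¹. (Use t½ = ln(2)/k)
36.73 s

t½ = ln(2)/k = 0.6931/0.01887 = 36.73 s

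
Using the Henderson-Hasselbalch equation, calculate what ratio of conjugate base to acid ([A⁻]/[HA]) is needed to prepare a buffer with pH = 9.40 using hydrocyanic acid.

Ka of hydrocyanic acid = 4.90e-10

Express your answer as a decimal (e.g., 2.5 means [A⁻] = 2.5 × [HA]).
[A⁻]/[HA] = 1.231

pKa = −log(4.90e-10) = 9.3098. pH = pKa + log([A⁻]/[HA]). 9.40 = 9.3098 + log(ratio). log(ratio) = 9.40 − 9.3098 = 0.0902. ratio = 10^(0.0902) = 1.231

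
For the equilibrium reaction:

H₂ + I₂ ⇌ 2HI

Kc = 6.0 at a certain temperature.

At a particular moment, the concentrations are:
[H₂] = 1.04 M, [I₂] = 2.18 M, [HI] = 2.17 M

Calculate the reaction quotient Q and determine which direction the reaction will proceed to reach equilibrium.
Q = 2.077, Q < K, reaction proceeds forward (toward products)

Q = ([HI]^2) / ([H₂] × [I₂])
  = ((2.17)^2) / ((1.04)·(2.18)) = 4.7089/2.2672 = 2.077
Since Q = 2.077 < Kc = 6.0, the reaction proceeds forward (toward products) to reach equilibrium.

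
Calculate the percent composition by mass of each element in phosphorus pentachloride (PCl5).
P: 14.87%, Cl: 85.13%

Molar mass of PCl5 = 208.22 g/mol
% P = (1 × 30.97) / 208.22 × 100% = 30.97 / 208.22 × 100% = 14.87%
% Cl = (5 × 35.45) / 208.22 × 100% = 177.25 / 208.22 × 100% = 85.13%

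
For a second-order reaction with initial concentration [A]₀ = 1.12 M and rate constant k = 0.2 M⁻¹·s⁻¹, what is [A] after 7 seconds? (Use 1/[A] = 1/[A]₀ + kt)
0.4361 M

1/[A] = 1/[A]₀ + k·t = 1/1.12 + (0.2)·(7) = 0.8929 + 1.4000 = 2.2929
[A] = 1/2.2929 = 0.4361 M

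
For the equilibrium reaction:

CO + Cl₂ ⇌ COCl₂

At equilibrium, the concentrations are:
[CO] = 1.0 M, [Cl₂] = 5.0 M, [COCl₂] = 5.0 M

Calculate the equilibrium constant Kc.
K_c = 1.0000

Kc = ([COCl₂]) / ([CO] × [Cl₂])
   = ((5.0)) / ((1.0)·(5.0))
   = 5 / 5 = 1.0000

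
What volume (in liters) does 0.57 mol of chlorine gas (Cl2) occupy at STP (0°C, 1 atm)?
At STP, 1 mol of gas occupies 22.4 L
Volume = 0.57 mol × 22.4 L/mol = 12.77 L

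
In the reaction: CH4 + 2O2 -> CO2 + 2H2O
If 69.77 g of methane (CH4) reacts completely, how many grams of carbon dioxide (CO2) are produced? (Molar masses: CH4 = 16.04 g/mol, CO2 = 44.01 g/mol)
Moles of CH4 = 69.77 g ÷ 16.04 g/mol = 4.34975 mol
Mole ratio: 1 mol CO2 / 1 mol CH4
Moles of CO2 = 4.34975 × (1/1) = 4.34975 mol
Mass of CO2 = 4.34975 mol × 44.01 g/mol = 191.4 g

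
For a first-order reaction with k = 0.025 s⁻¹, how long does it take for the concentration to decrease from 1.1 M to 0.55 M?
27.73 s

From ln[A] = ln[A]₀ - k·t: t = ln([A]₀/[A])/k = ln(1.1/0.55)/0.025 = ln(2.0000)/0.025 = 0.6931/0.025 = 27.73 s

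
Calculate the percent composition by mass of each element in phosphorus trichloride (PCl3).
P: 22.55%, Cl: 77.45%

Molar mass of PCl3 = 137.32 g/mol
% P = (1 × 30.97) / 137.32 × 100% = 30.97 / 137.32 × 100% = 22.55%
% Cl = (3 × 35.45) / 137.32 × 100% = 106.35 / 137.32 × 100% = 77.45%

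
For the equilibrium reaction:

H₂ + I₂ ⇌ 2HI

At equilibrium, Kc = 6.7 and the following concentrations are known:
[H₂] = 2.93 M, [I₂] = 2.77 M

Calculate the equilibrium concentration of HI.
[HI] = 7.3741 M

Kc = ([HI]^2) / ([H₂] × [I₂]) = 6.7
[HI]^2 = Kc · (reactant terms)/(other product terms) = 6.7 · 8.1161 / 1 = 54.378
[HI] = (54.378)^(1/2) = 7.3741 M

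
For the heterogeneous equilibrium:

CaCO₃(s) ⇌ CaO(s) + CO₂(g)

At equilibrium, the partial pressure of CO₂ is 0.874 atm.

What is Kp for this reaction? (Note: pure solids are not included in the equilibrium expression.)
K_p = 0.874

Solids (CaCO₃, CaO) have activity 1 and are excluded.
Kp = P(CO₂) = 0.874.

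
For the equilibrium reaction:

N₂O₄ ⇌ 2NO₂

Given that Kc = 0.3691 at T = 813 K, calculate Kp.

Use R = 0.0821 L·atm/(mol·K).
K_p = 24.6364

Δn = (moles gaseous products) − (moles gaseous reactants) = 1
T = 813 K; RT = 0.0821 × 813 = 66.7473
Kp = Kc·(RT)^Δn = 0.3691 × (66.7473)^1 = 0.3691 × 66.7473 = 24.6364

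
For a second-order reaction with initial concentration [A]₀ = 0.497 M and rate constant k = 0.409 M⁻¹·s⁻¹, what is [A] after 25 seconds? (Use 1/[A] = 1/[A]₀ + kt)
0.0817 M

1/[A] = 1/[A]₀ + k·t = 1/0.497 + (0.409)·(25) = 2.0121 + 10.2250 = 12.2371
[A] = 1/12.2371 = 0.0817 M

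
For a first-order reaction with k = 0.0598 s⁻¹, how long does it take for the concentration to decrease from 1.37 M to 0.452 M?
18.54 s

From ln[A] = ln[A]₀ - k·t: t = ln([A]₀/[A])/k = ln(1.37/0.452)/0.0598 = ln(3.0310)/0.0598 = 1.1089/0.0598 = 18.54 s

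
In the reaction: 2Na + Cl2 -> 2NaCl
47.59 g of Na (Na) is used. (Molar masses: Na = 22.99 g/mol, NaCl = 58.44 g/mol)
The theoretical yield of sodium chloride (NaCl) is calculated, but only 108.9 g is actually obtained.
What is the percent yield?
Moles of Na = 47.59 g ÷ 22.99 g/mol = 2.07003 mol
Mole ratio: 2 mol NaCl / 2 mol Na
Moles of NaCl = 2.07003 × (2/2) = 2.07003 mol
Theoretical yield = 2.07003 mol × 58.44 g/mol = 120.97 g
Actual yield = 108.9 g
Percent yield = (108.9 / 120.97) × 100% = 90.0%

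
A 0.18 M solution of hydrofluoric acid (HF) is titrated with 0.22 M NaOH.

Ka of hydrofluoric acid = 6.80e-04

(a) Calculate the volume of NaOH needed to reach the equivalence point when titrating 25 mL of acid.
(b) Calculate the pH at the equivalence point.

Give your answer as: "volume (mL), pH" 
V = 20.5 mL, pH = 8.08

(a) At equivalence: moles acid = moles base.
moles acid = 0.18 × 0.025 = 0.0045 mol; V_NaOH = 0.0045/0.22 = 0.02045 L = 20.5 mL.
(b) At equivalence, all acid → conjugate base A⁻ at [A⁻] = 0.0045/0.04545 = 0.099 M.
Kb = Kw/Ka = 1.0e-14/6.80e-04 = 1.471e-11; [OH⁻] = √(Kb·[A⁻]) = 1.207e-06; pOH = 5.92; pH = 14 − pOH = 8.08.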